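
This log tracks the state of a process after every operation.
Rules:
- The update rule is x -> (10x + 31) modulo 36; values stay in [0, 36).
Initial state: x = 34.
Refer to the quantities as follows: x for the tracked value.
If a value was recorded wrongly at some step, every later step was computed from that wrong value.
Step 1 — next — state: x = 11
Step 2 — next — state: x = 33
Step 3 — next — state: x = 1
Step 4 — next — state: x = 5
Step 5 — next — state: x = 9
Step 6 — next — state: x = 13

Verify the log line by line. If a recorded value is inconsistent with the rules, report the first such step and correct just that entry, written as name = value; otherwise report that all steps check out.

Step 1: x = (10*34 + 31) mod 36 = 11 — in agreement.
Step 2: x = (10*11 + 31) mod 36 = 33 — verified.
Step 3: x = (10*33 + 31) mod 36 = 1 — same as recorded.
Step 4: x = (10*1 + 31) mod 36 = 5 — in agreement.
Step 5: x = (10*5 + 31) mod 36 = 9 — no discrepancy.
Step 6: x = (10*9 + 31) mod 36 = 13 — in agreement.
Every step is consistent.

no error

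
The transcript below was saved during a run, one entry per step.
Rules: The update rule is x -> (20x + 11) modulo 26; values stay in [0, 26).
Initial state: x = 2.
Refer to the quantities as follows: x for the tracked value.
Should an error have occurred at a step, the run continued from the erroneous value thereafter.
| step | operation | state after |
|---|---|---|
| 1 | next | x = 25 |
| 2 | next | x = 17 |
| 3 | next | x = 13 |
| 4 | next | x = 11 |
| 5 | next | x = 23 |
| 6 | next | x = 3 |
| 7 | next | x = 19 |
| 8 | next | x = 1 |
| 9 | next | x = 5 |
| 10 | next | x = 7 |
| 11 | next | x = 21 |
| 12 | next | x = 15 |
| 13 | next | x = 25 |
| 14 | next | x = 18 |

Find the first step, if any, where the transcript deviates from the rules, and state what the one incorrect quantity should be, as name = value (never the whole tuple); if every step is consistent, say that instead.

step 14, x = 17

1. x = (20*2 + 11) mod 26 = 25 (no discrepancy)
2. x = (20*25 + 11) mod 26 = 17 (matches)
3. x = (20*17 + 11) mod 26 = 13 (checks out)
4. x = (20*13 + 11) mod 26 = 11 (in agreement)
5. x = (20*11 + 11) mod 26 = 23 (no discrepancy)
6. x = (20*23 + 11) mod 26 = 3 (consistent with the transcript)
7. x = (20*3 + 11) mod 26 = 19 (checks out)
8. x = (20*19 + 11) mod 26 = 1 (matches)
9. x = (20*1 + 11) mod 26 = 5 (checks out)
10. x = (20*5 + 11) mod 26 = 7 (confirmed correct)
11. x = (20*7 + 11) mod 26 = 21 (checks out)
12. x = (20*21 + 11) mod 26 = 15 (exactly as logged)
13. x = (20*15 + 11) mod 26 = 25 (same as recorded)
14. x = (20*25 + 11) mod 26 = 17 (the recorded entry deviates here)
First incorrect step: 14; the correct value is x = 17.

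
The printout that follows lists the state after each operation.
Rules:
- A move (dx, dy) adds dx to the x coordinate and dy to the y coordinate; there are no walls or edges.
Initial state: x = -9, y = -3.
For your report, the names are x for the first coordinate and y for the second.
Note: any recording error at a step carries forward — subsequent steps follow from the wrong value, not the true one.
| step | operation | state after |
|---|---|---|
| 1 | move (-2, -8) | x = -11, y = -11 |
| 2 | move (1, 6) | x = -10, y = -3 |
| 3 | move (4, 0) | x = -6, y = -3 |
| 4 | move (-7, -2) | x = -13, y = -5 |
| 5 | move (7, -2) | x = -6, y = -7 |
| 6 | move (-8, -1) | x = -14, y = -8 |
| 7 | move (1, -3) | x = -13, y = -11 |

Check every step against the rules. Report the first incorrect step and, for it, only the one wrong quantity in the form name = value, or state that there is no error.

step 2, y = -5

Recomputing the run from the initial state:
step 1: x = -11, y = -11
step 2: x = -10, y = -5
step 3: x = -6, y = -5
step 4: x = -13, y = -7
step 5: x = -6, y = -9
step 6: x = -14, y = -10
step 7: x = -13, y = -13
The first disagreement with the printout is at step 2, where the value should be y = -5.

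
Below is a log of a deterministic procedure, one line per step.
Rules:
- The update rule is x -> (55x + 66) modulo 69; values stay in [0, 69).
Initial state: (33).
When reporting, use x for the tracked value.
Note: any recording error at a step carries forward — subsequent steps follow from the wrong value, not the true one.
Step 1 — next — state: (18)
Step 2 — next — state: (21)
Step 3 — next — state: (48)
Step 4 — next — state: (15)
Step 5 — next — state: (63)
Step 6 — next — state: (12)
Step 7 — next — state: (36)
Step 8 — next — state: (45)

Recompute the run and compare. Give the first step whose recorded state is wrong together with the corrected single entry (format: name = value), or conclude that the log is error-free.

Recomputing the run from the initial state:
step 1: x = 18
step 2: x = 21
step 3: x = 48
step 4: x = 15
step 5: x = 63
step 6: x = 12
step 7: x = 36
step 8: x = 45
This matches the log at every step.

no error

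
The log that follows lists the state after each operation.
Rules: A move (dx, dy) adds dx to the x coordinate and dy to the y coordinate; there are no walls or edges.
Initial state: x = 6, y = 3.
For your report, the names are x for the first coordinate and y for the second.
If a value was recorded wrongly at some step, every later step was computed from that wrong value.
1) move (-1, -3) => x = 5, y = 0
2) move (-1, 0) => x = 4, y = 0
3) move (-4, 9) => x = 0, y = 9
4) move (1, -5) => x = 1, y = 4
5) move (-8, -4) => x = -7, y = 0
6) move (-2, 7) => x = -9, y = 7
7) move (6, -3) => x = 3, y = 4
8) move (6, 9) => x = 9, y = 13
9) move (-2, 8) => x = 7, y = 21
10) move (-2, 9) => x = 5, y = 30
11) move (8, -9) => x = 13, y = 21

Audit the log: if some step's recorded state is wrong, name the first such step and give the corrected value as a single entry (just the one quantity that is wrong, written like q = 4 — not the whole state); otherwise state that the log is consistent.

step 1: x = 6 + (-1) = 5, y = 3 + (-3) = 0 -> in agreement
step 2: x = 5 + (-1) = 4, y = 0 + (0) = 0 -> consistent with the log
step 3: x = 4 + (-4) = 0, y = 0 + (9) = 9 -> checks out
step 4: x = 0 + (1) = 1, y = 9 + (-5) = 4 -> verified
step 5: x = 1 + (-8) = -7, y = 4 + (-4) = 0 -> confirmed correct
step 6: x = -7 + (-2) = -9, y = 0 + (7) = 7 -> confirmed correct
step 7: x = -9 + (6) = -3, y = 7 + (-3) = 4 -> a discrepancy with the log
The earliest wrong entry is at step 7: it should read x = -3.

step 7, x = -3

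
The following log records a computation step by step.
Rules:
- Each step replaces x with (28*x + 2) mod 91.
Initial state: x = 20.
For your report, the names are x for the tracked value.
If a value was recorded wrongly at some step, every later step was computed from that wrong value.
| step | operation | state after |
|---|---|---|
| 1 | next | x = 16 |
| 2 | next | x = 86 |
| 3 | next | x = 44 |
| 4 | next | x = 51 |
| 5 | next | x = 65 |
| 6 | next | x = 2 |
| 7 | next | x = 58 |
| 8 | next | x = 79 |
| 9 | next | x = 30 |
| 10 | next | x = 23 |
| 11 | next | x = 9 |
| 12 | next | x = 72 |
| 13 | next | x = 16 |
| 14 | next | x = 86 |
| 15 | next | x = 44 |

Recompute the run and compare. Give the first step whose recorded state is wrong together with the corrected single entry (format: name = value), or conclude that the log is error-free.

step 1: x = (28*20 + 2) mod 91 = 16 -> same as recorded
step 2: x = (28*16 + 2) mod 91 = 86 -> in agreement
step 3: x = (28*86 + 2) mod 91 = 44 -> confirmed correct
step 4: x = (28*44 + 2) mod 91 = 51 -> consistent with the log
step 5: x = (28*51 + 2) mod 91 = 65 -> checks out
step 6: x = (28*65 + 2) mod 91 = 2 -> agrees with the log
step 7: x = (28*2 + 2) mod 91 = 58 -> in agreement
step 8: x = (28*58 + 2) mod 91 = 79 -> matches
step 9: x = (28*79 + 2) mod 91 = 30 -> agrees with the log
step 10: x = (28*30 + 2) mod 91 = 23 -> agrees with the log
step 11: x = (28*23 + 2) mod 91 = 9 -> confirmed correct
step 12: x = (28*9 + 2) mod 91 = 72 -> confirmed correct
step 13: x = (28*72 + 2) mod 91 = 16 -> exactly as logged
step 14: x = (28*16 + 2) mod 91 = 86 -> exactly as logged
step 15: x = (28*86 + 2) mod 91 = 44 -> confirmed correct
All entries verified; no error found.

no error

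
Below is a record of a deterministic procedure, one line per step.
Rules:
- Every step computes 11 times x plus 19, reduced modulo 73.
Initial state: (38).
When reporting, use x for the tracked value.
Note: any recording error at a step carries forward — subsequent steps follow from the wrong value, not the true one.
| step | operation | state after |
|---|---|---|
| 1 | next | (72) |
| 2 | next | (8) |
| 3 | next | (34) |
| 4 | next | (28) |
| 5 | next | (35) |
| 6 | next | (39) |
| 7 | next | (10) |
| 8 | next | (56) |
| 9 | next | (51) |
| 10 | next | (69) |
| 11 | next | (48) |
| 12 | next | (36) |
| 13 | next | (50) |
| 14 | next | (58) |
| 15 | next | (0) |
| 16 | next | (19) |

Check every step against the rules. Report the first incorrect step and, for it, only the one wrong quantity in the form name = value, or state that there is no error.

Step 1: x = (11*38 + 19) mod 73 = 72 — checks out.
Step 2: x = (11*72 + 19) mod 73 = 8 — confirmed correct.
Step 3: x = (11*8 + 19) mod 73 = 34 — verified.
Step 4: x = (11*34 + 19) mod 73 = 28 — consistent with the record.
Step 5: x = (11*28 + 19) mod 73 = 35 — verified.
Step 6: x = (11*35 + 19) mod 73 = 39 — matches.
Step 7: x = (11*39 + 19) mod 73 = 10 — agrees with the record.
Step 8: x = (11*10 + 19) mod 73 = 56 — exactly as logged.
Step 9: x = (11*56 + 19) mod 73 = 51 — no discrepancy.
Step 10: x = (11*51 + 19) mod 73 = 69 — exactly as logged.
Step 11: x = (11*69 + 19) mod 73 = 48 — agrees with the record.
Step 12: x = (11*48 + 19) mod 73 = 36 — verified.
Step 13: x = (11*36 + 19) mod 73 = 50 — consistent with the record.
Step 14: x = (11*50 + 19) mod 73 = 58 — checks out.
Step 15: x = (11*58 + 19) mod 73 = 0 — no discrepancy.
Step 16: x = (11*0 + 19) mod 73 = 19 — verified.
Every step is consistent.

no error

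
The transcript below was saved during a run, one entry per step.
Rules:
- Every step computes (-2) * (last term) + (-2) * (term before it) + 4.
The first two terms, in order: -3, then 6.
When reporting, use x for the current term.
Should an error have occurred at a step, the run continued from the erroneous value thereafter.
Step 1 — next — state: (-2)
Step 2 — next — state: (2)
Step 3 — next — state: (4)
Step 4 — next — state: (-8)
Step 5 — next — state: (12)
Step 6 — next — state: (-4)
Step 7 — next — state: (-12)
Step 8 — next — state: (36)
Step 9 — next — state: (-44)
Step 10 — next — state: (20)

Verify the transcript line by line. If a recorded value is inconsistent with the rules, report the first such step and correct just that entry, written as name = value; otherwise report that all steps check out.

Recomputing the run from the initial state:
step 1: x = -2
step 2: x = -4
step 3: x = 16
step 4: x = -20
step 5: x = 12
step 6: x = 20
step 7: x = -60
step 8: x = 84
step 9: x = -44
step 10: x = -76
The first disagreement with the transcript is at step 2, where the value should be x = -4.

step 2, x = -4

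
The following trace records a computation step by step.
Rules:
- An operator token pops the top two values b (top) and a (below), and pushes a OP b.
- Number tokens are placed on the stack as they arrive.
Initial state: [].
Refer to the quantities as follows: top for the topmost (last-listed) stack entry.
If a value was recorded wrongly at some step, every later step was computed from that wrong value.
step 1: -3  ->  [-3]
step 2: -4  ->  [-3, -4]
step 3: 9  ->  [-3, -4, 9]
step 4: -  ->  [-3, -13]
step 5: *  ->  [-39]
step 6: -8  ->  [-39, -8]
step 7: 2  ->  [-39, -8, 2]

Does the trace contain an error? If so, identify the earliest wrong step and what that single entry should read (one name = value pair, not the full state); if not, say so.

step 5, top = 39

Recomputing the run from the initial state:
step 1: [-3]
step 2: [-3, -4]
step 3: [-3, -4, 9]
step 4: [-3, -13]
step 5: [39]
step 6: [39, -8]
step 7: [39, -8, 2]
The first disagreement with the trace is at step 5, where the value should be top = 39.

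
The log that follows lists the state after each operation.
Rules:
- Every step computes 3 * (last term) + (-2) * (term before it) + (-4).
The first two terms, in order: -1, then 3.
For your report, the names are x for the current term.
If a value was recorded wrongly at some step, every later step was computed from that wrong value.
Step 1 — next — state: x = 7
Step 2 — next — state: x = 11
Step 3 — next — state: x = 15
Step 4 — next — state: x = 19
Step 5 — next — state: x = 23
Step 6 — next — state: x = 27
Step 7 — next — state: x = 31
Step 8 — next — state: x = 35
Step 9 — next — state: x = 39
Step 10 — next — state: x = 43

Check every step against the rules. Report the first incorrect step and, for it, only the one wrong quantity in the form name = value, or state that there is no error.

no error

Recomputing the run from the initial state:
step 1: x = 7
step 2: x = 11
step 3: x = 15
step 4: x = 19
step 5: x = 23
step 6: x = 27
step 7: x = 31
step 8: x = 35
step 9: x = 39
step 10: x = 43
This matches the log at every step.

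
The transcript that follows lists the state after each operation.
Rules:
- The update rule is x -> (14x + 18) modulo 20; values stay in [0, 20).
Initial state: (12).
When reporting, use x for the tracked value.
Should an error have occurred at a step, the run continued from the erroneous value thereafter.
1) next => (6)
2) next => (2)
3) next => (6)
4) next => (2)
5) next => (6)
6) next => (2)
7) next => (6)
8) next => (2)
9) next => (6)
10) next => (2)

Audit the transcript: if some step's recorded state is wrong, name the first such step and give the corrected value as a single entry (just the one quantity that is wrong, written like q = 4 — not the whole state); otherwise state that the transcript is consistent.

no error

Step 1: x = (14*12 + 18) mod 20 = 6 — exactly as logged.
Step 2: x = (14*6 + 18) mod 20 = 2 — matches.
Step 3: x = (14*2 + 18) mod 20 = 6 — checks out.
Step 4: x = (14*6 + 18) mod 20 = 2 — same as recorded.
Step 5: x = (14*2 + 18) mod 20 = 6 — matches.
Step 6: x = (14*6 + 18) mod 20 = 2 — agrees with the transcript.
Step 7: x = (14*2 + 18) mod 20 = 6 — matches.
Step 8: x = (14*6 + 18) mod 20 = 2 — checks out.
Step 9: x = (14*2 + 18) mod 20 = 6 — consistent with the transcript.
Step 10: x = (14*6 + 18) mod 20 = 2 — no discrepancy.
The whole run recomputes cleanly — no discrepancies.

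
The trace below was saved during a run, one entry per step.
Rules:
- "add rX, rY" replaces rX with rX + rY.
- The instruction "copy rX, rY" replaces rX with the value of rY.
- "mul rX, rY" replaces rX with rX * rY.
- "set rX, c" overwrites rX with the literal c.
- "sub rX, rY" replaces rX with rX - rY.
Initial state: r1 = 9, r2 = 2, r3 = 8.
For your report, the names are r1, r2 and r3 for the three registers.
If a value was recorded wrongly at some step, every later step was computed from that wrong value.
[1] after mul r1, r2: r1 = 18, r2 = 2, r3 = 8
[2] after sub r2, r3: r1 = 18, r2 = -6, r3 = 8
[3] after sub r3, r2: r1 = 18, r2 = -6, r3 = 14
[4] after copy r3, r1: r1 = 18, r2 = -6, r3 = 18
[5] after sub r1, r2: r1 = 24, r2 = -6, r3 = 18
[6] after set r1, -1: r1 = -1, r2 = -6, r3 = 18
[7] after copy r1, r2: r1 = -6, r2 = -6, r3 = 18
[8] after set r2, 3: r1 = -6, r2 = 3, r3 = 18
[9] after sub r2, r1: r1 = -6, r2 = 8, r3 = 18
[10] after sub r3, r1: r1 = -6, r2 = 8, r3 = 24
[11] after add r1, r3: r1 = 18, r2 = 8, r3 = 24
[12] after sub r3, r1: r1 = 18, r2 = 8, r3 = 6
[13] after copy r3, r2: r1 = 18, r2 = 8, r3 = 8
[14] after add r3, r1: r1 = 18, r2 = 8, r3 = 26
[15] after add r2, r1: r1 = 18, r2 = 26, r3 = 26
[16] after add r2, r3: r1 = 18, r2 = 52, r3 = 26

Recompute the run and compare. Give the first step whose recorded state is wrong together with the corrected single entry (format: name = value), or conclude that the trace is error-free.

step 9, r2 = 9

Recomputing the run from the initial state:
step 1: r1 = 18, r2 = 2, r3 = 8
step 2: r1 = 18, r2 = -6, r3 = 8
step 3: r1 = 18, r2 = -6, r3 = 14
step 4: r1 = 18, r2 = -6, r3 = 18
step 5: r1 = 24, r2 = -6, r3 = 18
step 6: r1 = -1, r2 = -6, r3 = 18
step 7: r1 = -6, r2 = -6, r3 = 18
step 8: r1 = -6, r2 = 3, r3 = 18
step 9: r1 = -6, r2 = 9, r3 = 18
step 10: r1 = -6, r2 = 9, r3 = 24
step 11: r1 = 18, r2 = 9, r3 = 24
step 12: r1 = 18, r2 = 9, r3 = 6
step 13: r1 = 18, r2 = 9, r3 = 9
step 14: r1 = 18, r2 = 9, r3 = 27
step 15: r1 = 18, r2 = 27, r3 = 27
step 16: r1 = 18, r2 = 54, r3 = 27
The first disagreement with the trace is at step 9, where the value should be r2 = 9.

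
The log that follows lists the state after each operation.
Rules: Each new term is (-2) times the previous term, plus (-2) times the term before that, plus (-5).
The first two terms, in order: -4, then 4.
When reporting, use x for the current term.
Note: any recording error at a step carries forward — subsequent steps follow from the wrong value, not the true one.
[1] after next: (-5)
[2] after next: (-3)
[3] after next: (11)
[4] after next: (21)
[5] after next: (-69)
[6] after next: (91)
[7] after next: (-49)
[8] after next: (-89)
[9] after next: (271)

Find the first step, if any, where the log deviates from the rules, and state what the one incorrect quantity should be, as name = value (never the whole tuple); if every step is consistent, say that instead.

step 1: x = -2*(4) + (-2)*(-4) + (-5) = -5 -> agrees with the log
step 2: x = -2*(-5) + (-2)*(4) + (-5) = -3 -> consistent with the log
step 3: x = -2*(-3) + (-2)*(-5) + (-5) = 11 -> same as recorded
step 4: x = -2*(11) + (-2)*(-3) + (-5) = -21 -> not what was recorded
That makes step 4 the first incorrect line — x = -21 is what it should show.

step 4, x = -21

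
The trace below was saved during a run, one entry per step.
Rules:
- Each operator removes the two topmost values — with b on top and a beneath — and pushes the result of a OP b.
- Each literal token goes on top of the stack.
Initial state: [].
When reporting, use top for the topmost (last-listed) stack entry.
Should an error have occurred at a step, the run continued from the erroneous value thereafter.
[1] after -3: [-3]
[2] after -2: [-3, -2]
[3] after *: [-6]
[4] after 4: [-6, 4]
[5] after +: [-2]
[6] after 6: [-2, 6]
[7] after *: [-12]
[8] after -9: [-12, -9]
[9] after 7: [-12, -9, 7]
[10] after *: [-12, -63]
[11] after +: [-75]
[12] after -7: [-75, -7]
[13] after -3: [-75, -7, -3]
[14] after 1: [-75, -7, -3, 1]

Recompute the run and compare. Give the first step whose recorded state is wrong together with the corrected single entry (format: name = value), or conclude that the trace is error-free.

step 3, top = 6

Step 1: push -3: top = -3 — exactly as logged.
Step 2: push -2: top = -2 — no discrepancy.
Step 3: -3 * -2 = 6 — not what was recorded.
First deviation found at step 3; the corrected entry is top = 6.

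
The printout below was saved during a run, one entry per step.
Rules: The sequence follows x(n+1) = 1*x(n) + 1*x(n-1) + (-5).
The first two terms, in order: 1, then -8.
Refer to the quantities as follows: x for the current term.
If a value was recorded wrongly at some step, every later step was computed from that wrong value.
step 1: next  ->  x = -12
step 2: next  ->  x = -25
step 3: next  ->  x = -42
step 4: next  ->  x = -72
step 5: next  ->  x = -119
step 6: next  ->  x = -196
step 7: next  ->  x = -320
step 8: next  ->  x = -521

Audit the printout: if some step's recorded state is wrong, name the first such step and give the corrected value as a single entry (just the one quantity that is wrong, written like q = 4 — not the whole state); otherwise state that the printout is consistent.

no error

Step 1: x = 1*(-8) + (1)*(1) + (-5) = -12 — no discrepancy.
Step 2: x = 1*(-12) + (1)*(-8) + (-5) = -25 — consistent with the printout.
Step 3: x = 1*(-25) + (1)*(-12) + (-5) = -42 — no discrepancy.
Step 4: x = 1*(-42) + (1)*(-25) + (-5) = -72 — same as recorded.
Step 5: x = 1*(-72) + (1)*(-42) + (-5) = -119 — exactly as logged.
Step 6: x = 1*(-119) + (1)*(-72) + (-5) = -196 — checks out.
Step 7: x = 1*(-196) + (1)*(-119) + (-5) = -320 — same as recorded.
Step 8: x = 1*(-320) + (1)*(-196) + (-5) = -521 — in agreement.
The whole run recomputes cleanly — no discrepancies.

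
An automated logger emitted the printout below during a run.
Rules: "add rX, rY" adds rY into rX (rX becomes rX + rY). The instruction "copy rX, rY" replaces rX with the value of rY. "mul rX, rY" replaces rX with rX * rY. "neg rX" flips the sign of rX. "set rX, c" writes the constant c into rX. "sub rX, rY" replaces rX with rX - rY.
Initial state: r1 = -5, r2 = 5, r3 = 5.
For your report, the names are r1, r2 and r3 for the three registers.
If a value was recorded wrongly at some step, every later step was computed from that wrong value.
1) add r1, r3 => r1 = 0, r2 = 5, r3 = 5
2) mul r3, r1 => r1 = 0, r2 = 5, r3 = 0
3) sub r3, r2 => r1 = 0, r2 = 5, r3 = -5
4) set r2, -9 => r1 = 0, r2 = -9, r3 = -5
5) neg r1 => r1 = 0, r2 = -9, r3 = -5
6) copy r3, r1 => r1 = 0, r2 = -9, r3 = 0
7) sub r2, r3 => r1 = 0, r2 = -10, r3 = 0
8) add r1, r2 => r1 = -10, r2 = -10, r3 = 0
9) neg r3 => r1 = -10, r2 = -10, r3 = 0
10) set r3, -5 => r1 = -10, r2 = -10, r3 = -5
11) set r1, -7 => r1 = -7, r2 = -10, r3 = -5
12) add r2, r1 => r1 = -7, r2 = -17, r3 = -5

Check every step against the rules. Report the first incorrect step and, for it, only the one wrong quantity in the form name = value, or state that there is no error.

Recomputing the run from the initial state:
step 1: r1 = 0, r2 = 5, r3 = 5
step 2: r1 = 0, r2 = 5, r3 = 0
step 3: r1 = 0, r2 = 5, r3 = -5
step 4: r1 = 0, r2 = -9, r3 = -5
step 5: r1 = 0, r2 = -9, r3 = -5
step 6: r1 = 0, r2 = -9, r3 = 0
step 7: r1 = 0, r2 = -9, r3 = 0
step 8: r1 = -9, r2 = -9, r3 = 0
step 9: r1 = -9, r2 = -9, r3 = 0
step 10: r1 = -9, r2 = -9, r3 = -5
step 11: r1 = -7, r2 = -9, r3 = -5
step 12: r1 = -7, r2 = -16, r3 = -5
The first disagreement with the printout is at step 7, where the value should be r2 = -9.

step 7, r2 = -9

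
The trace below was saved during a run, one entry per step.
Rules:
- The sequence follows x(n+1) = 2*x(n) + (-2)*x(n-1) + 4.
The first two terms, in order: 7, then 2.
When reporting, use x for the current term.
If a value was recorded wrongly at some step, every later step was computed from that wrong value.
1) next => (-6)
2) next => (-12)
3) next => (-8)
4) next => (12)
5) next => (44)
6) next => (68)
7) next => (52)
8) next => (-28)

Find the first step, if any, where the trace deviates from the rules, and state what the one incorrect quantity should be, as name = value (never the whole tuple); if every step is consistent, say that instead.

no error

Recomputing the run from the initial state:
step 1: x = -6
step 2: x = -12
step 3: x = -8
step 4: x = 12
step 5: x = 44
step 6: x = 68
step 7: x = 52
step 8: x = -28
This matches the trace at every step.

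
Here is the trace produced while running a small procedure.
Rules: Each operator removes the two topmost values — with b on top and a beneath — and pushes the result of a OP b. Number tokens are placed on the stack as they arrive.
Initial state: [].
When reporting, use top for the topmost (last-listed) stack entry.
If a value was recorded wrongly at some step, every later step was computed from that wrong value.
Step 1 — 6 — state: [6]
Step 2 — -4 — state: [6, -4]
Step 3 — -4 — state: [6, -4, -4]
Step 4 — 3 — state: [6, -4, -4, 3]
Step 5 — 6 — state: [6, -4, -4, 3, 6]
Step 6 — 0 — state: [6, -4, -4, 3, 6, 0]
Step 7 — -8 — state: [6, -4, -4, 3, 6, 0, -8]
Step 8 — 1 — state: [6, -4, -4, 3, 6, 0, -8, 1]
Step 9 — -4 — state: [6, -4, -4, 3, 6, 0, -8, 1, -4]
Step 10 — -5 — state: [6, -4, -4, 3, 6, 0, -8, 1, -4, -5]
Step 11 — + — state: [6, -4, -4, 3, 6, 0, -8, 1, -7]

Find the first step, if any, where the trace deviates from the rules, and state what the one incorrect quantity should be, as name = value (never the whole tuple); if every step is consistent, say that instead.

step 11, top = -9

step 1: push 6: top = 6 -> same as recorded
step 2: push -4: top = -4 -> same as recorded
step 3: push -4: top = -4 -> same as recorded
step 4: push 3: top = 3 -> agrees with the trace
step 5: push 6: top = 6 -> same as recorded
step 6: push 0: top = 0 -> checks out
step 7: push -8: top = -8 -> matches
step 8: push 1: top = 1 -> consistent with the trace
step 9: push -4: top = -4 -> no discrepancy
step 10: push -5: top = -5 -> checks out
step 11: -4 + -5 = -9 -> not what was recorded
First deviation found at step 11; the corrected entry is top = -9.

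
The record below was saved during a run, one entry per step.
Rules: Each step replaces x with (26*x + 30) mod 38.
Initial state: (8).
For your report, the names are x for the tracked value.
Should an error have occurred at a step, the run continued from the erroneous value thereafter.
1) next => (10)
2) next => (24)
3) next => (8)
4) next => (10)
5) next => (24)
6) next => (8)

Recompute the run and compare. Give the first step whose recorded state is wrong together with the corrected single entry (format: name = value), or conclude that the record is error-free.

no error

step 1: x = (26*8 + 30) mod 38 = 10 -> same as recorded
step 2: x = (26*10 + 30) mod 38 = 24 -> in agreement
step 3: x = (26*24 + 30) mod 38 = 8 -> no discrepancy
step 4: x = (26*8 + 30) mod 38 = 10 -> confirmed correct
step 5: x = (26*10 + 30) mod 38 = 24 -> no discrepancy
step 6: x = (26*24 + 30) mod 38 = 8 -> in agreement
All entries verified; no error found.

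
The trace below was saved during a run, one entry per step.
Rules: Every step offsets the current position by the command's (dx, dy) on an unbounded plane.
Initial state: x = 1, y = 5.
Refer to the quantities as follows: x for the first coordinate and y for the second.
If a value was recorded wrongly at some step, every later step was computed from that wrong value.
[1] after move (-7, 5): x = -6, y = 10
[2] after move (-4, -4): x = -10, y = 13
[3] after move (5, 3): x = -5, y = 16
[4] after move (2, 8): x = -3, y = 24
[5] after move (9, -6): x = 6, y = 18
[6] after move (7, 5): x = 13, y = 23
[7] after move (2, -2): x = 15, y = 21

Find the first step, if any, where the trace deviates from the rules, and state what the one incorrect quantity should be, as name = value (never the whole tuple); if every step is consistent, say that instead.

step 1: x = 1 + (-7) = -6, y = 5 + (5) = 10 -> agrees with the trace
step 2: x = -6 + (-4) = -10, y = 10 + (-4) = 6 -> the trace has a different value
The audit stops at step 2: the recorded entry is wrong and should be y = 6.

step 2, y = 6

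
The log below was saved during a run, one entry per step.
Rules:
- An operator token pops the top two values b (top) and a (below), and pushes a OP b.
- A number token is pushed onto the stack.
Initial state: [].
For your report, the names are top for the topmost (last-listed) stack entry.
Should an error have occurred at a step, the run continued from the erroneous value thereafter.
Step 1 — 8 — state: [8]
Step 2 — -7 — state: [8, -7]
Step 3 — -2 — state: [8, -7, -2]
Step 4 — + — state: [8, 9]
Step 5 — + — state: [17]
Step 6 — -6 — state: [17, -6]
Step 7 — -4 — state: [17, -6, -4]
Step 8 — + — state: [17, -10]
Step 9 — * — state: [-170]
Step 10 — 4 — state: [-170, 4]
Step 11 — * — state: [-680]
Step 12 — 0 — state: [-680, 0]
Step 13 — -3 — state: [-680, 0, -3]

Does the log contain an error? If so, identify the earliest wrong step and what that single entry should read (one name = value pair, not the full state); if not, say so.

step 4, top = -9

step 1: push 8: top = 8 -> confirmed correct
step 2: push -7: top = -7 -> consistent with the log
step 3: push -2: top = -2 -> exactly as logged
step 4: -7 + -2 = -9 -> not what was recorded
The earliest wrong entry is at step 4: it should read top = -9.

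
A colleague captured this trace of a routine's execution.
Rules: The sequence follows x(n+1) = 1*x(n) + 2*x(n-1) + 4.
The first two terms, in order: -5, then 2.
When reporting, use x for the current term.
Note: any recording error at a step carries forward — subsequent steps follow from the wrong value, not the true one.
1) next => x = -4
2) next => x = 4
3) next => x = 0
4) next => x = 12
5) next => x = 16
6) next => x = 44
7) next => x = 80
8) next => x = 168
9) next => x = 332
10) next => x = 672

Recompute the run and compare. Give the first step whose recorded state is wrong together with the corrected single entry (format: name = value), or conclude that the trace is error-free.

step 8, x = 172

Recomputing the run from the initial state:
step 1: x = -4
step 2: x = 4
step 3: x = 0
step 4: x = 12
step 5: x = 16
step 6: x = 44
step 7: x = 80
step 8: x = 172
step 9: x = 336
step 10: x = 684
The first disagreement with the trace is at step 8, where the value should be x = 172.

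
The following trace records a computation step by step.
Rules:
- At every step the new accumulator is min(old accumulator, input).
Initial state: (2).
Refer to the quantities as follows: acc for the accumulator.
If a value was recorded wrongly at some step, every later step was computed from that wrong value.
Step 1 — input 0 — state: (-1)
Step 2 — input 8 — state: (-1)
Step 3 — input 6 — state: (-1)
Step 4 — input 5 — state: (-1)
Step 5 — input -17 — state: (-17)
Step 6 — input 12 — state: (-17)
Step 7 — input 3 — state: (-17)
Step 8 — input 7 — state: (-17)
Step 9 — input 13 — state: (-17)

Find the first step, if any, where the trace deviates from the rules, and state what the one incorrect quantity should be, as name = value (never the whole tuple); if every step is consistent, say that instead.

step 1, acc = 0

Recomputing the run from the initial state:
step 1: acc = 0
step 2: acc = 0
step 3: acc = 0
step 4: acc = 0
step 5: acc = -17
step 6: acc = -17
step 7: acc = -17
step 8: acc = -17
step 9: acc = -17
The first disagreement with the trace is at step 1, where the value should be acc = 0.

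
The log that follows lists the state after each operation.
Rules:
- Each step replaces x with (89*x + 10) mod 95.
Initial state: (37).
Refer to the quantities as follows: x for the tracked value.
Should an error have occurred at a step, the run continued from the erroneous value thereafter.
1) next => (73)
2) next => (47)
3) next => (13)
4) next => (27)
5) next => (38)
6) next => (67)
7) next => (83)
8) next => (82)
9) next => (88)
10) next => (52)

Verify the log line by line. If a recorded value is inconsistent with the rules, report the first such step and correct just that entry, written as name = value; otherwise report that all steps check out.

Recomputing the run from the initial state:
step 1: x = 73
step 2: x = 47
step 3: x = 13
step 4: x = 27
step 5: x = 38
step 6: x = 67
step 7: x = 83
step 8: x = 82
step 9: x = 88
step 10: x = 52
This matches the log at every step.

no error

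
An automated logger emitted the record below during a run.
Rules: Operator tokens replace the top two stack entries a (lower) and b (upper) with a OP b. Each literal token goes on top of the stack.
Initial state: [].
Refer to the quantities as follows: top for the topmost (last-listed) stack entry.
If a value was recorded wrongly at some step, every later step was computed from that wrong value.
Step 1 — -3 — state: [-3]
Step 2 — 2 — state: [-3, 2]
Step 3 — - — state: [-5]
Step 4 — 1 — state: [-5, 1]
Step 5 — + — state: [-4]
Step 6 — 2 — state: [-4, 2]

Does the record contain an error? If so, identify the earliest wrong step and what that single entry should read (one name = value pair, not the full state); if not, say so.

step 1: push -3: top = -3 -> checks out
step 2: push 2: top = 2 -> no discrepancy
step 3: -3 - 2 = -5 -> agrees with the record
step 4: push 1: top = 1 -> consistent with the record
step 5: -5 + 1 = -4 -> no discrepancy
step 6: push 2: top = 2 -> verified
All steps check out; nothing to correct.

no error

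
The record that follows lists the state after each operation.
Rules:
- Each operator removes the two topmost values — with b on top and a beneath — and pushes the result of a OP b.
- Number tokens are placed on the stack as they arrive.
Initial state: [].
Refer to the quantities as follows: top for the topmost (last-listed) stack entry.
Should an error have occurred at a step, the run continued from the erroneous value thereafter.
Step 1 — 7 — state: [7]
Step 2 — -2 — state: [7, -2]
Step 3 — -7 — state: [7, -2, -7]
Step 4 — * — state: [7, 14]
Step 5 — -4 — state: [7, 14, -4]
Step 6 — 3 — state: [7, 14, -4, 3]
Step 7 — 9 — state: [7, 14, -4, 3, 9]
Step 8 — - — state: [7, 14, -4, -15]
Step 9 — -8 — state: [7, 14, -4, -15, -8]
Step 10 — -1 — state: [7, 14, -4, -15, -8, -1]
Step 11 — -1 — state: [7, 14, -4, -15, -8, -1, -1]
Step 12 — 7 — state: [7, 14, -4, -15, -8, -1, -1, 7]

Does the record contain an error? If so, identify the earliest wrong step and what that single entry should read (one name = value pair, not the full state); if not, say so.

Step 1: push 7: top = 7 — exactly as logged.
Step 2: push -2: top = -2 — matches.
Step 3: push -7: top = -7 — confirmed correct.
Step 4: -2 * -7 = 14 — confirmed correct.
Step 5: push -4: top = -4 — exactly as logged.
Step 6: push 3: top = 3 — exactly as logged.
Step 7: push 9: top = 9 — agrees with the record.
Step 8: 3 - 9 = -6 — this is not what the record shows.
First incorrect step: 8; the correct value is top = -6.

step 8, top = -6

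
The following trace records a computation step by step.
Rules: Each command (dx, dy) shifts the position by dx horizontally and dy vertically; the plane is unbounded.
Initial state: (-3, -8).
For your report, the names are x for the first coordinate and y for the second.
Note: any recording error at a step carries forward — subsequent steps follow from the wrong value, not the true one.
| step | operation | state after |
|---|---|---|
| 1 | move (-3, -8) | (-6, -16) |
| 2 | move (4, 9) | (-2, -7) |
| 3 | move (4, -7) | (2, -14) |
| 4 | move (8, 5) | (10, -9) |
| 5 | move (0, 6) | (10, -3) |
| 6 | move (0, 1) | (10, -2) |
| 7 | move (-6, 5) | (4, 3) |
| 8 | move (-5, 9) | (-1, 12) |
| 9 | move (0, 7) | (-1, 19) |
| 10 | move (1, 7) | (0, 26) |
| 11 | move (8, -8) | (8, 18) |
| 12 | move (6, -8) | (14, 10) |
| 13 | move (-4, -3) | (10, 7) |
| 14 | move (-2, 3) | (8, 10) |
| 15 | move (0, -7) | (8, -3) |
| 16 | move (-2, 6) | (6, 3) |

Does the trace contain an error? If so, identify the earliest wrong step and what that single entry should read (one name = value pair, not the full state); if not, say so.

Recomputing the run from the initial state:
step 1: x = -6, y = -16
step 2: x = -2, y = -7
step 3: x = 2, y = -14
step 4: x = 10, y = -9
step 5: x = 10, y = -3
step 6: x = 10, y = -2
step 7: x = 4, y = 3
step 8: x = -1, y = 12
step 9: x = -1, y = 19
step 10: x = 0, y = 26
step 11: x = 8, y = 18
step 12: x = 14, y = 10
step 13: x = 10, y = 7
step 14: x = 8, y = 10
step 15: x = 8, y = 3
step 16: x = 6, y = 9
The first disagreement with the trace is at step 15, where the value should be y = 3.

step 15, y = 3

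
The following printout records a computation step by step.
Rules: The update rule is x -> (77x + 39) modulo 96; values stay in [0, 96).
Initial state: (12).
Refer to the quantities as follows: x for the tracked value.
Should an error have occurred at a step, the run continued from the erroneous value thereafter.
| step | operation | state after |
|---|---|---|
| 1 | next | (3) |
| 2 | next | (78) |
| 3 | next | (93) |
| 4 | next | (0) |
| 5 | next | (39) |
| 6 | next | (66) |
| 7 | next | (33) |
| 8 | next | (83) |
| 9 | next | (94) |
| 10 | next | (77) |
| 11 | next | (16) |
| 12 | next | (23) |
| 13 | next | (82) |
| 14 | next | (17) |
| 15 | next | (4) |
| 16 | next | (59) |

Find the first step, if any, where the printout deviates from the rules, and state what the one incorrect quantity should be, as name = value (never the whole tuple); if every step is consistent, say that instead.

Step 1: x = (77*12 + 39) mod 96 = 3 — in agreement.
Step 2: x = (77*3 + 39) mod 96 = 78 — confirmed correct.
Step 3: x = (77*78 + 39) mod 96 = 93 — exactly as logged.
Step 4: x = (77*93 + 39) mod 96 = 0 — consistent with the printout.
Step 5: x = (77*0 + 39) mod 96 = 39 — checks out.
Step 6: x = (77*39 + 39) mod 96 = 66 — checks out.
Step 7: x = (77*66 + 39) mod 96 = 33 — matches.
Step 8: x = (77*33 + 39) mod 96 = 84 — the printout disagrees here.
Step 8 is the first one off; corrected, x = 84.

step 8, x = 84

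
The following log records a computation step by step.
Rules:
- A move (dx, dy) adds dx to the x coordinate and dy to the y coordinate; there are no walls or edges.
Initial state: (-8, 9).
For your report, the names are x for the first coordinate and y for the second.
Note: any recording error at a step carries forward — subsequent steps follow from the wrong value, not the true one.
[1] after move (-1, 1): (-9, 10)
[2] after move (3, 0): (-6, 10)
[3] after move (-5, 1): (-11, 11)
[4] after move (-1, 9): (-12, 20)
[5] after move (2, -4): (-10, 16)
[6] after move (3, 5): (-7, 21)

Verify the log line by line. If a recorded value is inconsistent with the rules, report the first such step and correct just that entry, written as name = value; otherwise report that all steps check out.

no error

1. x = -8 + (-1) = -9, y = 9 + (1) = 10 (consistent with the log)
2. x = -9 + (3) = -6, y = 10 + (0) = 10 (agrees with the log)
3. x = -6 + (-5) = -11, y = 10 + (1) = 11 (consistent with the log)
4. x = -11 + (-1) = -12, y = 11 + (9) = 20 (exactly as logged)
5. x = -12 + (2) = -10, y = 20 + (-4) = 16 (verified)
6. x = -10 + (3) = -7, y = 16 + (5) = 21 (same as recorded)
The whole run recomputes cleanly — no discrepancies.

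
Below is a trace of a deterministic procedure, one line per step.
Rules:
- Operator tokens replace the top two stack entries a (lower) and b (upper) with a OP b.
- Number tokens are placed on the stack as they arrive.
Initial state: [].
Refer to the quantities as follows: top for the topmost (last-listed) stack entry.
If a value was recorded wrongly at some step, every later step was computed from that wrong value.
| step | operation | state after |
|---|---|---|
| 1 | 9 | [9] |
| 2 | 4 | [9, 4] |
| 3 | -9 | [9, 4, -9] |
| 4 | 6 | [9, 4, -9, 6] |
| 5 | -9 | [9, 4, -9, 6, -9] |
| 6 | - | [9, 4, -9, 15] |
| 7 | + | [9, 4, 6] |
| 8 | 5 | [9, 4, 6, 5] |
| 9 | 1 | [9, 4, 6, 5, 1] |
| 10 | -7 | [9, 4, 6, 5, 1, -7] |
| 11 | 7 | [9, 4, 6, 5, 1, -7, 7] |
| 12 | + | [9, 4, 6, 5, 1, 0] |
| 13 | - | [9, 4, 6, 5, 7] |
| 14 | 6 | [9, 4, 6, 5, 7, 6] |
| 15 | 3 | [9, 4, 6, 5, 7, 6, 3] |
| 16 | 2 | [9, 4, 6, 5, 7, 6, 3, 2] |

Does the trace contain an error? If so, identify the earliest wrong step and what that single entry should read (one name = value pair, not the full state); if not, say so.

step 13, top = 1

Recomputing the run from the initial state:
step 1: [9]
step 2: [9, 4]
step 3: [9, 4, -9]
step 4: [9, 4, -9, 6]
step 5: [9, 4, -9, 6, -9]
step 6: [9, 4, -9, 15]
step 7: [9, 4, 6]
step 8: [9, 4, 6, 5]
step 9: [9, 4, 6, 5, 1]
step 10: [9, 4, 6, 5, 1, -7]
step 11: [9, 4, 6, 5, 1, -7, 7]
step 12: [9, 4, 6, 5, 1, 0]
step 13: [9, 4, 6, 5, 1]
step 14: [9, 4, 6, 5, 1, 6]
step 15: [9, 4, 6, 5, 1, 6, 3]
step 16: [9, 4, 6, 5, 1, 6, 3, 2]
The first disagreement with the trace is at step 13, where the value should be top = 1.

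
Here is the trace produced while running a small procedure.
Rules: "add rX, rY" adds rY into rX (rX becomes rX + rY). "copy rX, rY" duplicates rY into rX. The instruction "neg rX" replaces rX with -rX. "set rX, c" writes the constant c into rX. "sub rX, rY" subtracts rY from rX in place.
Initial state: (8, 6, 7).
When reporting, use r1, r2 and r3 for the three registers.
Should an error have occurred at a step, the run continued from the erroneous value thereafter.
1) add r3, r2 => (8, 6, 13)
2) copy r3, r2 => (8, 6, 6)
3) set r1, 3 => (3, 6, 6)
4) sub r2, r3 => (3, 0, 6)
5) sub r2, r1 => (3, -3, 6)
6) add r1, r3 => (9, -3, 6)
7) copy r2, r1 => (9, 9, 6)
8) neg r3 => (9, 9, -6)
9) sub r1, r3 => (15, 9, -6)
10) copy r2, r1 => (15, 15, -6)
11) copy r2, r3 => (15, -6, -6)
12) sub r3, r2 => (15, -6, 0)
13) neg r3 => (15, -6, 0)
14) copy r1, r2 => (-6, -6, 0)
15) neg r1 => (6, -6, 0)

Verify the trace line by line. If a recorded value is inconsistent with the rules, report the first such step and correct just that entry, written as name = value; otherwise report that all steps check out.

no error

step 1: r3 = 7 + 6 = 13 -> consistent with the trace
step 2: r3 = 6 -> checks out
step 3: r1 = 3 -> same as recorded
step 4: r2 = 6 - 6 = 0 -> matches
step 5: r2 = 0 - 3 = -3 -> exactly as logged
step 6: r1 = 3 + 6 = 9 -> exactly as logged
step 7: r2 = 9 -> checks out
step 8: r3 = -(6) = -6 -> in agreement
step 9: r1 = 9 - -6 = 15 -> checks out
step 10: r2 = 15 -> matches
step 11: r2 = -6 -> no discrepancy
step 12: r3 = -6 - -6 = 0 -> no discrepancy
step 13: r3 = -(0) = 0 -> in agreement
step 14: r1 = -6 -> in agreement
step 15: r1 = -(-6) = 6 -> in agreement
The recomputation confirms every line.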